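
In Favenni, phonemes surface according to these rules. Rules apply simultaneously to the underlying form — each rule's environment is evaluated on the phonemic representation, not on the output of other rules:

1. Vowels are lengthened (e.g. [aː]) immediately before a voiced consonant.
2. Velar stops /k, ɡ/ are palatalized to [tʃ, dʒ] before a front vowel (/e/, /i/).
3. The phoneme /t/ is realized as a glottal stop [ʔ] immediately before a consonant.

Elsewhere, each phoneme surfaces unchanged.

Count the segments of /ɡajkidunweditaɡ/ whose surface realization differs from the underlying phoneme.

Segments that undergo a rule: /a/ → [aː] (rule 1); /k/ → [tʃ] (rule 2); /i/ → [iː] (rule 1); /u/ → [uː] (rule 1); /e/ → [eː] (rule 1); /a/ → [aː] (rule 1).
All other segments surface unchanged.

6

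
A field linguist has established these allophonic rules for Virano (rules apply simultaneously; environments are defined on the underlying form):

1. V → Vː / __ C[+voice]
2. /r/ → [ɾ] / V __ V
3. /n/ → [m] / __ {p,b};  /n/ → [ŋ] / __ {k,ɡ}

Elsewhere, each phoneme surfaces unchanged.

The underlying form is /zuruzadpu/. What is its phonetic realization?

[zuːɾuːzaːdpu]

/z/ (word-initial): no rule targets it → [z].
/u/ — between /z/ and /r/, before a voiced consonant — surfaces as [uː] (rule 1).
/r/ (between /u/ and /u/): between two vowels, so rule 2 applies → [ɾ].
/u/ (between /r/ and /z/): before a voiced consonant, so rule 1 applies → [uː].
/z/ — not in any rule's target class → [z].
/a/ — between /z/ and /d/, before a voiced consonant — surfaces as [aː] (rule 1).
/d/ — not in any rule's target class → [d].
/p/ (between /d/ and /u/) is unaffected → [p].
/u/ (word-final): rule 1 targets it, but not before a voiced consonant → unchanged [u].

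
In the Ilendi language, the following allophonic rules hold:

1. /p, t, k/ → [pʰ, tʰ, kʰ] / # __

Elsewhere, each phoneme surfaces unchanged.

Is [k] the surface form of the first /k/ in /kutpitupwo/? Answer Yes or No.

No

/k/ meets the environment for rule 1 (word-initially) → [kʰ].
The actual realization is [kʰ], not [k].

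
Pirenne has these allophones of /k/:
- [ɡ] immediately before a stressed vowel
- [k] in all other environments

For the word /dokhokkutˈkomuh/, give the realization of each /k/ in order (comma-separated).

[k], [k], [k], [ɡ]

Occurrence 1 (position 3): no conditioning environment matches → elsewhere allophone [k].
Occurrence 2 (position 6): no conditioning environment matches → elsewhere allophone [k].
Occurrence 3 (position 7): no conditioning environment matches → elsewhere allophone [k].
Occurrence 4 (position 10): immediately before a stressed vowel → [ɡ].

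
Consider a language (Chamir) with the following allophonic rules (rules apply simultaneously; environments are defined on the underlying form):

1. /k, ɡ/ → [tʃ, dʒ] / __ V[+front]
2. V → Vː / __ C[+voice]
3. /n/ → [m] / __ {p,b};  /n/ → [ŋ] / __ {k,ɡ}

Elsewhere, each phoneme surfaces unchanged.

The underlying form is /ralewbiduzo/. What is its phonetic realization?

/a/ meets the environment for rule 2 (before a voiced consonant) → [aː].
Rule 2 applies to /e/ (between /l/ and /w/: before a voiced consonant) → [eː].
/i/ meets the environment for rule 2 (before a voiced consonant) → [iː].
/u/ — between /d/ and /z/, before a voiced consonant — surfaces as [uː] (rule 2).
/o/ (word-final) fails the environment for rule 2, so it stays [o].

[raːleːwbiːduːzo]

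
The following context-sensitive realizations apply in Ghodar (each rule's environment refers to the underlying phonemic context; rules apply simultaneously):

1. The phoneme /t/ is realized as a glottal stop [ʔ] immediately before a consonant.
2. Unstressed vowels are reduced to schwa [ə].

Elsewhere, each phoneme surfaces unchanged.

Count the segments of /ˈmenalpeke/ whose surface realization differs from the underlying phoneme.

Segments that undergo a rule: /a/ → [ə] (rule 2); /e/ → [ə] (rule 2); /e/ → [ə] (rule 2).
All other segments surface unchanged.

3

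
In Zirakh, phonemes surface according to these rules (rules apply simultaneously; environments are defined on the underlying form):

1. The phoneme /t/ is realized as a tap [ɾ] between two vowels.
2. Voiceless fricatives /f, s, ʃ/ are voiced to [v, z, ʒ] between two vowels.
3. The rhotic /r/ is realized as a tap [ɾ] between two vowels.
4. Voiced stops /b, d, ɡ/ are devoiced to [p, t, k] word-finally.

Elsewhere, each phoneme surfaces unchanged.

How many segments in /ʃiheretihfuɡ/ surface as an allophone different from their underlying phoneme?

Segments that undergo a rule: /r/ → [ɾ] (rule 3); /t/ → [ɾ] (rule 1); /ɡ/ → [k] (rule 4).
All other segments surface unchanged.

3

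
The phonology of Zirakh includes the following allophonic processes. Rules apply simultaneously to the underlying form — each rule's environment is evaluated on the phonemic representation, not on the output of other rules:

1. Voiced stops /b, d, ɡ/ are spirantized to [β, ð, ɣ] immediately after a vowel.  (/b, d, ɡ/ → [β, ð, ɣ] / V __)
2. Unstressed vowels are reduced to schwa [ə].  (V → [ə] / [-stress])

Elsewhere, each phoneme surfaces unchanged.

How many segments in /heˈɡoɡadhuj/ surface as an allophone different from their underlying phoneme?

Segments that undergo a rule: /e/ → [ə] (rule 2); /ɡ/ → [ɣ] (rule 1); /ɡ/ → [ɣ] (rule 1); /a/ → [ə] (rule 2); /d/ → [ð] (rule 1); /u/ → [ə] (rule 2).
All other segments surface unchanged.

6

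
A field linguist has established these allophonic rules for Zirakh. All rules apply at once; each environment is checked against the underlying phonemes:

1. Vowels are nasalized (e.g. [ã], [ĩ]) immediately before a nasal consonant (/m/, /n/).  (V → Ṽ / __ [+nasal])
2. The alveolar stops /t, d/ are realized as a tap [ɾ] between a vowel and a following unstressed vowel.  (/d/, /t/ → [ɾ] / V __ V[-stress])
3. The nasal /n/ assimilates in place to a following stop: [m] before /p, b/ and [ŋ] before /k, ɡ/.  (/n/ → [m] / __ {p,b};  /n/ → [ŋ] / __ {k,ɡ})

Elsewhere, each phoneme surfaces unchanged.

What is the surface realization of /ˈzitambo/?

/z/ stays [z].
/i/ — between /z/ and /t/; rule 1 does not apply here → [i].
/t/ meets the environment for rule 2 (between a vowel and a following unstressed vowel) → [ɾ].
Rule 1 applies to /a/ (between /t/ and /m/: before a nasal consonant) → [ã].
/m/ — not in any rule's target class → [m].
/b/ — not in any rule's target class → [b].
/o/ — word-final; rule 1 does not apply here → [o].

[ˈziɾãmbo]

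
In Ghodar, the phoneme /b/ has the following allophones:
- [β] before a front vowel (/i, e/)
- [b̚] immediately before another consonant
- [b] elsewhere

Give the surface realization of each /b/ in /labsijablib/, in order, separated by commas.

[b̚], [b̚], [b]

Occurrence 1 (position 3): immediately before another consonant → [b̚].
Occurrence 2 (position 8): immediately before another consonant → [b̚].
Occurrence 3 (position 11): no conditioning environment matches → elsewhere allophone [b].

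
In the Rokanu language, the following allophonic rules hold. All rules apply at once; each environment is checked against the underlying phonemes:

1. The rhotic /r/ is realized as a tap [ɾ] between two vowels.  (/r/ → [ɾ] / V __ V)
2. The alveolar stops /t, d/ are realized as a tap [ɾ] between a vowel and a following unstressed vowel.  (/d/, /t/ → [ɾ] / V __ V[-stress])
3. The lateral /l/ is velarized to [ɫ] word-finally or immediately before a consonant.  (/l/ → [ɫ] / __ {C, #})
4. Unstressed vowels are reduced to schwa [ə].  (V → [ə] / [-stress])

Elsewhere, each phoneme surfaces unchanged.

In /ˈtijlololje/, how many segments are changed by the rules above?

4

Segments that undergo a rule: /o/ → [ə] (rule 4); /o/ → [ə] (rule 4); /l/ → [ɫ] (rule 3); /e/ → [ə] (rule 4).
All other segments surface unchanged.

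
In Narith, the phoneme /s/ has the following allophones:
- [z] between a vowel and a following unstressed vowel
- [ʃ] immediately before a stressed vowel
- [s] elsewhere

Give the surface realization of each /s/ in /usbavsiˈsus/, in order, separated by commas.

[s], [s], [ʃ], [s]

Occurrence 1 (position 2): no conditioning environment matches → elsewhere allophone [s].
Occurrence 2 (position 6): no conditioning environment matches → elsewhere allophone [s].
Occurrence 3 (position 8): immediately before a stressed vowel → [ʃ].
Occurrence 4 (position 10): no conditioning environment matches → elsewhere allophone [s].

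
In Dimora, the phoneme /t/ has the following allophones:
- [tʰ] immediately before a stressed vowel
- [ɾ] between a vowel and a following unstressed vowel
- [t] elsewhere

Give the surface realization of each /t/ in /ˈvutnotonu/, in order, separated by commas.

Occurrence 1 (position 3): no conditioning environment matches → elsewhere allophone [t].
Occurrence 2 (position 6): between a vowel and an unstressed vowel → [ɾ].

[t], [ɾ]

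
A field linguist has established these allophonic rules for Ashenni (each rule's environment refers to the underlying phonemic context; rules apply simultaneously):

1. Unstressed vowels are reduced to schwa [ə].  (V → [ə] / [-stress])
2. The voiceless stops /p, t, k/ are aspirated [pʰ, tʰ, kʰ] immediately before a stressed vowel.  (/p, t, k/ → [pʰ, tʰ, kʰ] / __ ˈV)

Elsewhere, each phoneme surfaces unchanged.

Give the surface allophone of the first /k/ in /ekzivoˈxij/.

/k/ (between /e/ and /z/) is in the target of rule 2 but the environment (immediately before a stressed vowel) is not met → [k].

[k]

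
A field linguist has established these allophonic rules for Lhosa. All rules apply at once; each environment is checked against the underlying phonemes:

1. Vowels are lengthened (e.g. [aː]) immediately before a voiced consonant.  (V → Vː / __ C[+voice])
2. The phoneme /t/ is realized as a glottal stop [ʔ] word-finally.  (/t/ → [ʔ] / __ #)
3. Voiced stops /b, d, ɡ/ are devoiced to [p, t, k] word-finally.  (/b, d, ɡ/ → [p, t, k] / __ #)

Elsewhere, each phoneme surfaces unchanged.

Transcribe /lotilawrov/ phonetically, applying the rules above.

[lotiːlaːwroːv]

/l/ stays [l].
/o/ — between /l/ and /t/; rule 1 does not apply here → [o].
/t/ (between /o/ and /i/) is in the target of rule 2 but the environment (word-finally) is not met → [t].
/i/ (between /t/ and /l/) occurs before a voiced consonant → [iː] by rule 1.
/l/ — not in any rule's target class → [l].
/a/ (between /l/ and /w/) occurs before a voiced consonant → [aː] by rule 1.
/w/ stays [w].
/r/ (between /w/ and /o/) is unaffected → [r].
/o/ meets the environment for rule 1 (before a voiced consonant) → [oː].
/v/ stays [v].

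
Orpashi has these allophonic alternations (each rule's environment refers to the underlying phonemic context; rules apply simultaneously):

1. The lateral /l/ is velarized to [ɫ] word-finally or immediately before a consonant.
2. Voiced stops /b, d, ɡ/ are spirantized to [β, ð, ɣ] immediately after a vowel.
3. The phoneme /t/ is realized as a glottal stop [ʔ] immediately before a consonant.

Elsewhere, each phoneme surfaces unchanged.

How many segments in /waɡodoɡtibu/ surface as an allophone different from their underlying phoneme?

Segments that undergo a rule: /ɡ/ → [ɣ] (rule 2); /d/ → [ð] (rule 2); /ɡ/ → [ɣ] (rule 2); /b/ → [β] (rule 2).
All other segments surface unchanged.

4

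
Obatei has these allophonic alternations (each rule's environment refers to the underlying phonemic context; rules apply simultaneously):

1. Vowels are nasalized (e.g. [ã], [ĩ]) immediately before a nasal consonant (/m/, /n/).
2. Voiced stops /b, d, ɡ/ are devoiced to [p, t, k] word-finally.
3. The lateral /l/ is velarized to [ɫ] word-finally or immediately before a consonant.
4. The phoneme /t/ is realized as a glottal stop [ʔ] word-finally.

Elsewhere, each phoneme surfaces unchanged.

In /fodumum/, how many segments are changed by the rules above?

2

Segments that undergo a rule: /u/ → [ũ] (rule 1); /u/ → [ũ] (rule 1).
All other segments surface unchanged.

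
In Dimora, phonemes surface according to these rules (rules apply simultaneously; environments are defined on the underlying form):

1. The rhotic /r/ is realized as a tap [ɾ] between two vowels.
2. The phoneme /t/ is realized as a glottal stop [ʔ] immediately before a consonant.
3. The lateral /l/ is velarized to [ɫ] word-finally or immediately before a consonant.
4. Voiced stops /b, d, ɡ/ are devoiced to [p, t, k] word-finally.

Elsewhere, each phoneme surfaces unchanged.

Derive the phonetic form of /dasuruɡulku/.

/d/ — word-initial; rule 4 does not apply here → [d].
/r/ (between /u/ and /u/): between two vowels, so rule 1 applies → [ɾ].
/ɡ/ — between /u/ and /u/; rule 4 does not apply here → [ɡ].
/l/ (between /u/ and /k/): word-finally or immediately before a consonant, so rule 3 applies → [ɫ].

[dasuɾuɡuɫku]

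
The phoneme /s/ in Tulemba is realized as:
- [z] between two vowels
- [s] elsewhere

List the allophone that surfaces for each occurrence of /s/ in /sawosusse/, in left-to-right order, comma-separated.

Occurrence 1 (position 1): no conditioning environment matches → elsewhere allophone [s].
Occurrence 2 (position 5): between two vowels → [z].
Occurrence 3 (position 7): no conditioning environment matches → elsewhere allophone [s].
Occurrence 4 (position 8): no conditioning environment matches → elsewhere allophone [s].

[s], [z], [s], [s]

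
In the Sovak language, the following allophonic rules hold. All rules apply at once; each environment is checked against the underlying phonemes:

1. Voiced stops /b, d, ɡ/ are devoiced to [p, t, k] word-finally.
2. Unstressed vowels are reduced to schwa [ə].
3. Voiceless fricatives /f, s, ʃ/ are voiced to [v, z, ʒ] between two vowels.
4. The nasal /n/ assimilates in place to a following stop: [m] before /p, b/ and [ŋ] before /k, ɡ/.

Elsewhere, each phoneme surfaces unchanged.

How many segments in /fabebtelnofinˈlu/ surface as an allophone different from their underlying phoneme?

Segments that undergo a rule: /a/ → [ə] (rule 2); /e/ → [ə] (rule 2); /e/ → [ə] (rule 2); /o/ → [ə] (rule 2); /f/ → [v] (rule 3); /i/ → [ə] (rule 2).
All other segments surface unchanged.

6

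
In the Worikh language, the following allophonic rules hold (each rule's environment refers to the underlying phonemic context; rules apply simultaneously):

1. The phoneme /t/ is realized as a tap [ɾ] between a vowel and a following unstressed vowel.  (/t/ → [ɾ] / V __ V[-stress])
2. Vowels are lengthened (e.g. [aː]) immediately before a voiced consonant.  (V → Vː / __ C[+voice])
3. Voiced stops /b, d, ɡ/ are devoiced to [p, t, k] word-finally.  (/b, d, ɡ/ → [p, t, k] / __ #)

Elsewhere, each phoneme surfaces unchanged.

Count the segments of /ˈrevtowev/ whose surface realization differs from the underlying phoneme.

Segments that undergo a rule: /e/ → [eː] (rule 2); /o/ → [oː] (rule 2); /e/ → [eː] (rule 2).
All other segments surface unchanged.

3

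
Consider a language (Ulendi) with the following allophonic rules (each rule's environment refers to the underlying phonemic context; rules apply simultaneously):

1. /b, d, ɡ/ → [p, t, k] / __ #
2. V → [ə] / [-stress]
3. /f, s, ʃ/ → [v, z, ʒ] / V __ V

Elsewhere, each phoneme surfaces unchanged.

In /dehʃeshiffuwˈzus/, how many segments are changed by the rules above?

4

Segments that undergo a rule: /e/ → [ə] (rule 2); /e/ → [ə] (rule 2); /i/ → [ə] (rule 2); /u/ → [ə] (rule 2).
All other segments surface unchanged.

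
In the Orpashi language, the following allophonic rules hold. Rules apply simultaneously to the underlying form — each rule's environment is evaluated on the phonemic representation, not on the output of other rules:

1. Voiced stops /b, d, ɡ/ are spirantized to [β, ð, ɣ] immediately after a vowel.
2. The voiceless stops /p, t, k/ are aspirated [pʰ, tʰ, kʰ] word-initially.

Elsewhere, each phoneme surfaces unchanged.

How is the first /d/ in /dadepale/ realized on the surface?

[d]

/d/ (word-initial) fails the environment for rule 1, so it stays [d].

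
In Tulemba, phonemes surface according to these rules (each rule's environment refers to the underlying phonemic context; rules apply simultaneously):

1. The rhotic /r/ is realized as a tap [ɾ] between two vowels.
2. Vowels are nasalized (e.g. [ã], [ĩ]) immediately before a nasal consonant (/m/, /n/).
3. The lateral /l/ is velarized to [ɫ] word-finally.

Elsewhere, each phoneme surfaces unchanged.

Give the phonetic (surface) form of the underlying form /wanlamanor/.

[wãnlãmãnor]

/w/ — not in any rule's target class → [w].
Rule 2 applies to /a/ (between /w/ and /n/: before a nasal consonant) → [ã].
/n/ (between /a/ and /l/): no rule targets it → [n].
/l/ (between /n/ and /a/) is in the target of rule 3 but the environment (word-finally) is not met → [l].
Rule 2 applies to /a/ (between /l/ and /m/: before a nasal consonant) → [ã].
/m/ — not in any rule's target class → [m].
Rule 2 applies to /a/ (between /m/ and /n/: before a nasal consonant) → [ã].
/n/ (between /a/ and /o/): no rule targets it → [n].
/o/ (between /n/ and /r/) is in the target of rule 2 but the environment (before a nasal consonant) is not met → [o].
/r/ (word-final): rule 1 targets it, but not between two vowels → unchanged [r].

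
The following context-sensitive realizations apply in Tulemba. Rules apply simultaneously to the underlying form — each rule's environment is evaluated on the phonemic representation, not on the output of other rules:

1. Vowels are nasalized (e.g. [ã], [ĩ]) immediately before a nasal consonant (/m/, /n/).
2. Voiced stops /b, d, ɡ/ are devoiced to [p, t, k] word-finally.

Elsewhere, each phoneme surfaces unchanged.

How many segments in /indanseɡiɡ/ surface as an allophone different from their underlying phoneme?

Segments that undergo a rule: /i/ → [ĩ] (rule 1); /a/ → [ã] (rule 1); /ɡ/ → [k] (rule 2).
All other segments surface unchanged.

3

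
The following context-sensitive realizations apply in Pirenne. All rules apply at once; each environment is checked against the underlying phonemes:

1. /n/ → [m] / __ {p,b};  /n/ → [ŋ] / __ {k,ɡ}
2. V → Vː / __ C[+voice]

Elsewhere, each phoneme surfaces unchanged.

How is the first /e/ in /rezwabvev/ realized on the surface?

/e/ (between /r/ and /z/): before a voiced consonant, so rule 2 applies → [eː].

[eː]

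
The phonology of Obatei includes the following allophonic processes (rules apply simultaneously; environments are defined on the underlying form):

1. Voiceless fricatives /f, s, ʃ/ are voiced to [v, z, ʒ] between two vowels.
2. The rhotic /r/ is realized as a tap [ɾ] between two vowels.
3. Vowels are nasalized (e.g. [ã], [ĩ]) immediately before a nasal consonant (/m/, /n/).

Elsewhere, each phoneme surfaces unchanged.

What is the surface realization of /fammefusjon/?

[fãmmevusjõn]

/f/ (word-initial) fails the environment for rule 1, so it stays [f].
/a/ meets the environment for rule 3 (before a nasal consonant) → [ã].
/e/ (between /m/ and /f/): rule 3 targets it, but not before a nasal consonant → unchanged [e].
/f/ meets the environment for rule 1 (between two vowels) → [v].
/u/ — between /f/ and /s/; rule 3 does not apply here → [u].
/s/ — between /u/ and /j/; rule 1 does not apply here → [s].
/o/ (between /j/ and /n/): before a nasal consonant, so rule 3 applies → [õ].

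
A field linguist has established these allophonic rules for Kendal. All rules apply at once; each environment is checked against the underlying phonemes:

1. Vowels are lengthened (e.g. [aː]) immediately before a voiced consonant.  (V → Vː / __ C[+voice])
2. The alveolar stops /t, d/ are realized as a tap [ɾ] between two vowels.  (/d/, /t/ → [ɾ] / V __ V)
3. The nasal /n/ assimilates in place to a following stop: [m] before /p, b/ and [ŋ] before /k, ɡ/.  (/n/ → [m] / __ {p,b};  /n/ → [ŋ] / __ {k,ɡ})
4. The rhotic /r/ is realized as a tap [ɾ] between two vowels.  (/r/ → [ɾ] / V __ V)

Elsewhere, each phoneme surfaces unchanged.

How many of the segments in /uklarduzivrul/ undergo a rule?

Segments that undergo a rule: /a/ → [aː] (rule 1); /u/ → [uː] (rule 1); /i/ → [iː] (rule 1); /u/ → [uː] (rule 1).
All other segments surface unchanged.

4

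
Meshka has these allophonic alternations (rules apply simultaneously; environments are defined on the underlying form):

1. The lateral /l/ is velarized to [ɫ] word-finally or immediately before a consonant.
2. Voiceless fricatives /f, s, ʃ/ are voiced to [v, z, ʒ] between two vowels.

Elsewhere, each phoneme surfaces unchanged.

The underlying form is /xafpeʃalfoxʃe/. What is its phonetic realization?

/x/ stays [x].
/a/ (between /x/ and /f/) is unaffected → [a].
/f/ — between /a/ and /p/; rule 2 does not apply here → [f].
/p/ (between /f/ and /e/): no rule targets it → [p].
/e/ — not in any rule's target class → [e].
/ʃ/ — between /e/ and /a/, between two vowels — surfaces as [ʒ] (rule 2).
/a/ (between /ʃ/ and /l/) is unaffected → [a].
/l/ — between /a/ and /f/, word-finally or immediately before a consonant — surfaces as [ɫ] (rule 1).
/f/ (between /l/ and /o/) is in the target of rule 2 but the environment (between two vowels) is not met → [f].
/o/ (between /f/ and /x/) is unaffected → [o].
/x/ (between /o/ and /ʃ/) is unaffected → [x].
/ʃ/ (between /x/ and /e/) is in the target of rule 2 but the environment (between two vowels) is not met → [ʃ].
/e/ (word-final): no rule targets it → [e].

[xafpeʒaɫfoxʃe]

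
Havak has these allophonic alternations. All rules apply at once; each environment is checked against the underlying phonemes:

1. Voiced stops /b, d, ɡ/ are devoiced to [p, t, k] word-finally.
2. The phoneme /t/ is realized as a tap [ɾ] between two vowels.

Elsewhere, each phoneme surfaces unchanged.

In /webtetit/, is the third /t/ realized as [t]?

/t/ (word-final): rule 2 targets it, but not between two vowels → unchanged [t].
The actual realization is [t], which matches [t].

Yes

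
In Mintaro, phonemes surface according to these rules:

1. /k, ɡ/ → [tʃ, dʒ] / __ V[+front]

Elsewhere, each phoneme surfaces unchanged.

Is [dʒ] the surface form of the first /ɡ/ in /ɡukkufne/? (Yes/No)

No

/ɡ/ (word-initial) is in the target of rule 1 but the environment (before a front vowel) is not met → [ɡ].
The actual realization is [ɡ], not [dʒ].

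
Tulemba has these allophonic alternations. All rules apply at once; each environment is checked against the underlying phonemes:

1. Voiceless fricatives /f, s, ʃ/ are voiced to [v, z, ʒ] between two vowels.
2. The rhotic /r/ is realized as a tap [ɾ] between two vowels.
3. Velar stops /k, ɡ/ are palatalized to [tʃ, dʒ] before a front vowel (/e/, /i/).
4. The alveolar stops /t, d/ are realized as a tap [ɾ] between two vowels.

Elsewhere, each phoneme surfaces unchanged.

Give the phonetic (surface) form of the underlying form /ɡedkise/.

[dʒedtʃize]

/ɡ/ meets the environment for rule 3 (before a front vowel) → [dʒ].
/d/ — between /e/ and /k/; rule 4 does not apply here → [d].
Rule 3 applies to /k/ (between /d/ and /i/: before a front vowel) → [tʃ].
Rule 1 applies to /s/ (between /i/ and /e/: between two vowels) → [z].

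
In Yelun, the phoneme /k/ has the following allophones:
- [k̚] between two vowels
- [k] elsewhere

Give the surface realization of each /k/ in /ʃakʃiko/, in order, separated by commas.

[k], [k̚]

Occurrence 1 (position 3): no conditioning environment matches → elsewhere allophone [k].
Occurrence 2 (position 6): between two vowels → [k̚].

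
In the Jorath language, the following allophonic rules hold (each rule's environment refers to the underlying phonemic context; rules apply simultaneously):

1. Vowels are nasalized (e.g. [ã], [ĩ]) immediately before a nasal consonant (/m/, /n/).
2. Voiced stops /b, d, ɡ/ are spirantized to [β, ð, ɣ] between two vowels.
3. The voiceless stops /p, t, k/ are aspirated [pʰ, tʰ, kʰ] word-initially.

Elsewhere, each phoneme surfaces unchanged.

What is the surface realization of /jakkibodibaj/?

[jakkiβoðiβaj]

/j/ stays [j].
/a/ — between /j/ and /k/; rule 1 does not apply here → [a].
/k/ (between /a/ and /k/): rule 3 targets it, but not word-initially → unchanged [k].
/k/ (between /k/ and /i/) is in the target of rule 3 but the environment (word-initially) is not met → [k].
/i/ (between /k/ and /b/) fails the environment for rule 1, so it stays [i].
Rule 2 applies to /b/ (between /i/ and /o/: between two vowels) → [β].
/o/ (between /b/ and /d/) fails the environment for rule 1, so it stays [o].
/d/ (between /o/ and /i/) occurs between two vowels → [ð] by rule 2.
/i/ (between /d/ and /b/): rule 1 targets it, but not before a nasal consonant → unchanged [i].
Rule 2 applies to /b/ (between /i/ and /a/: between two vowels) → [β].
/a/ (between /b/ and /j/) fails the environment for rule 1, so it stays [a].
/j/ (word-final): no rule targets it → [j].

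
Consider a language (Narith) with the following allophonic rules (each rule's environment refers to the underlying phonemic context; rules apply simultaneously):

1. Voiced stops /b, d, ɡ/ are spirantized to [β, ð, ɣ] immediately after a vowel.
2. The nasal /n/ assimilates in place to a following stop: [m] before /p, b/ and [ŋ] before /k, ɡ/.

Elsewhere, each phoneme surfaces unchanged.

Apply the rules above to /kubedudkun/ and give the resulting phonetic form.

[kuβeðuðkun]

/k/ (word-initial) is unaffected → [k].
/u/ stays [u].
/b/ (between /u/ and /e/): immediately after a vowel, so rule 1 applies → [β].
/e/ (between /b/ and /d/) is unaffected → [e].
/d/ (between /e/ and /u/): immediately after a vowel, so rule 1 applies → [ð].
/u/ stays [u].
/d/ — between /u/ and /k/, immediately after a vowel — surfaces as [ð] (rule 1).
/k/ (between /d/ and /u/) is unaffected → [k].
/u/ stays [u].
/n/ (word-final): rule 2 targets it, but not before a labial or velar stop → unchanged [n].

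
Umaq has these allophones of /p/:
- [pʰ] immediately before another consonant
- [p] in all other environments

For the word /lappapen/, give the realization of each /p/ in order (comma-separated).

[pʰ], [p], [p]

Occurrence 1 (position 3): immediately before another consonant → [pʰ].
Occurrence 2 (position 4): no conditioning environment matches → elsewhere allophone [p].
Occurrence 3 (position 6): no conditioning environment matches → elsewhere allophone [p].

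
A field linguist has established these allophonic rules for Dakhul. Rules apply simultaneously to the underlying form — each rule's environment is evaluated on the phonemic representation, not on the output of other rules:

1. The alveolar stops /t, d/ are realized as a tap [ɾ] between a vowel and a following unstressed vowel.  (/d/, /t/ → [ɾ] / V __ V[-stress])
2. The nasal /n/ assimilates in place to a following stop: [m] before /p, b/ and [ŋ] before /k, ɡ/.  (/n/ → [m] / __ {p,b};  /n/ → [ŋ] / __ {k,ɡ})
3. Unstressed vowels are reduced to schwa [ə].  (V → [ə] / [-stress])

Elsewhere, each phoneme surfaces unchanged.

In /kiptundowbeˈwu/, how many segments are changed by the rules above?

4

Segments that undergo a rule: /i/ → [ə] (rule 3); /u/ → [ə] (rule 3); /o/ → [ə] (rule 3); /e/ → [ə] (rule 3).
All other segments surface unchanged.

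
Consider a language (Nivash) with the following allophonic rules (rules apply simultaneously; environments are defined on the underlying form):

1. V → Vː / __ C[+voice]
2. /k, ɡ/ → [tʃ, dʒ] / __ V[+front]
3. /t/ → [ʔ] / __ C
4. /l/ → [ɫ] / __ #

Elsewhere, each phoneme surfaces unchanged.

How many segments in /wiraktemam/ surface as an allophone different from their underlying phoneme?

3

Segments that undergo a rule: /i/ → [iː] (rule 1); /e/ → [eː] (rule 1); /a/ → [aː] (rule 1).
All other segments surface unchanged.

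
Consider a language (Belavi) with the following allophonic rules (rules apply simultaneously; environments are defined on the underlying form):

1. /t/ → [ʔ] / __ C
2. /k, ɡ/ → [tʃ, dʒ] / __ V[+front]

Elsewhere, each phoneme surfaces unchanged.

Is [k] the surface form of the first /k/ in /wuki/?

/k/ (between /u/ and /i/) occurs before a front vowel → [tʃ] by rule 2.
The actual realization is [tʃ], not [k].

No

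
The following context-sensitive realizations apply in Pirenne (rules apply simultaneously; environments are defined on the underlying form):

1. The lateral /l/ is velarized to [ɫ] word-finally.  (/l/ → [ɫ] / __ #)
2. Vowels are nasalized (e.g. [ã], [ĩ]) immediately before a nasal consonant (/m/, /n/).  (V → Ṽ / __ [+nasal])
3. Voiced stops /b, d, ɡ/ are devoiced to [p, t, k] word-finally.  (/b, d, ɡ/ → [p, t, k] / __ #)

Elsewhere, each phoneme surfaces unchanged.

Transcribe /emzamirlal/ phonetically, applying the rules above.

[ẽmzãmirlaɫ]

Rule 2 applies to /e/ (word-initial: before a nasal consonant) → [ẽ].
Rule 2 applies to /a/ (between /z/ and /m/: before a nasal consonant) → [ã].
/i/ — between /m/ and /r/; rule 2 does not apply here → [i].
/l/ — between /r/ and /a/; rule 1 does not apply here → [l].
/a/ (between /l/ and /l/) is in the target of rule 2 but the environment (before a nasal consonant) is not met → [a].
/l/ — word-final, word-finally — surfaces as [ɫ] (rule 1).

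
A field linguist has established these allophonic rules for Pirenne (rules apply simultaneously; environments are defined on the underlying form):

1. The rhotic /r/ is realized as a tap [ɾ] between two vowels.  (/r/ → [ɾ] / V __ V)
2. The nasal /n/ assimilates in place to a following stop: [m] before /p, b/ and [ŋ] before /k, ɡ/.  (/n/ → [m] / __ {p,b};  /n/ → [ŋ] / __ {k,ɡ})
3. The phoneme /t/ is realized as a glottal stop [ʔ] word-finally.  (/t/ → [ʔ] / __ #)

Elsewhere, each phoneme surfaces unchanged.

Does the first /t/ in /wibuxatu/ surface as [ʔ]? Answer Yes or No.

No

/t/ (between /a/ and /u/): rule 3 targets it, but not word-finally → unchanged [t].
The actual realization is [t], not [ʔ].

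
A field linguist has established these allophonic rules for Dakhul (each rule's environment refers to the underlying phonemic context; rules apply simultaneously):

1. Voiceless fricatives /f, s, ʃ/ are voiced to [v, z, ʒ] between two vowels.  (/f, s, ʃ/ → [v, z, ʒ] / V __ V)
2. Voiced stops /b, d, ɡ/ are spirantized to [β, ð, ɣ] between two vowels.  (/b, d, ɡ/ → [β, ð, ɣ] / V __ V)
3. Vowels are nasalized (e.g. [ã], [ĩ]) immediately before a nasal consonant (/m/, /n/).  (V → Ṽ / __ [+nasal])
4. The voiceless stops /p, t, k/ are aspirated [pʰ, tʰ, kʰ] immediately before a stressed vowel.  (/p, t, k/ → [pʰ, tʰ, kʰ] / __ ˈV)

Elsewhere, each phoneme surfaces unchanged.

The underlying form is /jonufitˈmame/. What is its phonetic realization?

/o/ (between /j/ and /n/): before a nasal consonant, so rule 3 applies → [õ].
/u/ — between /n/ and /f/; rule 3 does not apply here → [u].
/f/ (between /u/ and /i/) occurs between two vowels → [v] by rule 1.
/i/ (between /f/ and /t/) is in the target of rule 3 but the environment (before a nasal consonant) is not met → [i].
/t/ (between /i/ and /m/): rule 4 targets it, but not immediately before a stressed vowel → unchanged [t].
Rule 3 applies to /a/ (between /m/ and /m/: before a nasal consonant) → [ã].
/e/ — word-final; rule 3 does not apply here → [e].

[jõnuvitˈmãme]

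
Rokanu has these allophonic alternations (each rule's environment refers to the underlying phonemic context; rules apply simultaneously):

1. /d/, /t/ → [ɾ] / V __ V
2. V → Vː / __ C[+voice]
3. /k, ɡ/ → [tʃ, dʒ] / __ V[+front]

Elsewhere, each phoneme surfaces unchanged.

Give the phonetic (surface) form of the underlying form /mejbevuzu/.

[meːjbeːvuːzu]

/e/ (between /m/ and /j/) occurs before a voiced consonant → [eː] by rule 2.
/e/ — between /b/ and /v/, before a voiced consonant — surfaces as [eː] (rule 2).
/u/ (between /v/ and /z/) occurs before a voiced consonant → [uː] by rule 2.
/u/ (word-final) is in the target of rule 2 but the environment (before a voiced consonant) is not met → [u].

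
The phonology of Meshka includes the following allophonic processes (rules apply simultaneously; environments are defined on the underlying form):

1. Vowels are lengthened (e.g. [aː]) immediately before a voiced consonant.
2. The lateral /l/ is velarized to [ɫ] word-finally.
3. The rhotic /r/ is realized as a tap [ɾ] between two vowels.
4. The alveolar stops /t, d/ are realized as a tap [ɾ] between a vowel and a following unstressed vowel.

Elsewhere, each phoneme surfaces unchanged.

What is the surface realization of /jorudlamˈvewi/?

/j/ — not in any rule's target class → [j].
/o/ (between /j/ and /r/): before a voiced consonant, so rule 1 applies → [oː].
/r/ (between /o/ and /u/) occurs between two vowels → [ɾ] by rule 3.
Rule 1 applies to /u/ (between /r/ and /d/: before a voiced consonant) → [uː].
/d/ — between /u/ and /l/; rule 4 does not apply here → [d].
/l/ (between /d/ and /a/) is in the target of rule 2 but the environment (word-finally) is not met → [l].
Rule 1 applies to /a/ (between /l/ and /m/: before a voiced consonant) → [aː].
/m/ stays [m].
/v/ — not in any rule's target class → [v].
/e/ (between /v/ and /w/) occurs before a voiced consonant → [eː] by rule 1.
/w/ (between /e/ and /i/): no rule targets it → [w].
/i/ — word-final; rule 1 does not apply here → [i].

[joːɾuːdlaːmˈveːwi]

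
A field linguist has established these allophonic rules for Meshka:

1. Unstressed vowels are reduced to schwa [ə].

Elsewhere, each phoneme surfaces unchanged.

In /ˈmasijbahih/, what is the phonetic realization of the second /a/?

/a/ meets the environment for rule 1 (in an unstressed syllable) → [ə].

[ə]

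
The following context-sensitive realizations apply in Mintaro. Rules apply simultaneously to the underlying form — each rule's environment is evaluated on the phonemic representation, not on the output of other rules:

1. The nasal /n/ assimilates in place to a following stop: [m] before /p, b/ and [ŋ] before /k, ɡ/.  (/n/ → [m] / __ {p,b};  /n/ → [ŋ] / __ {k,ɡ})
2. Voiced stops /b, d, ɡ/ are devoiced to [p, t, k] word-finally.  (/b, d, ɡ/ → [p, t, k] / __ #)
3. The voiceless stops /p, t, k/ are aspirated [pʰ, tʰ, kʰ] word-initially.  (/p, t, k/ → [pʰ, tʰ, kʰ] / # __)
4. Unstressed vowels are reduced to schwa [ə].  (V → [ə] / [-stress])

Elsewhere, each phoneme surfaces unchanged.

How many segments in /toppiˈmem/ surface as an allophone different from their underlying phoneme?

Segments that undergo a rule: /t/ → [tʰ] (rule 3); /o/ → [ə] (rule 4); /i/ → [ə] (rule 4).
All other segments surface unchanged.

3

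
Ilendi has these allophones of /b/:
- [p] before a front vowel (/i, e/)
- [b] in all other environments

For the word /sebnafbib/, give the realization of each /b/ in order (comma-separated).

[b], [p], [b]

Occurrence 1 (position 3): no conditioning environment matches → elsewhere allophone [b].
Occurrence 2 (position 7): before a front vowel (/i, e/) → [p].
Occurrence 3 (position 9): no conditioning environment matches → elsewhere allophone [b].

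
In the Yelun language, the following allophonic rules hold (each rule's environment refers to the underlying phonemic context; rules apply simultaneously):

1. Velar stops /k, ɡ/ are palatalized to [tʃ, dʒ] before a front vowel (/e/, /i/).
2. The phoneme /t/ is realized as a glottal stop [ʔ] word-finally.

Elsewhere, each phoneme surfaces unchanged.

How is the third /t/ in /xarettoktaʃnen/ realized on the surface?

/t/ (between /k/ and /a/): rule 2 targets it, but not word-finally → unchanged [t].

[t]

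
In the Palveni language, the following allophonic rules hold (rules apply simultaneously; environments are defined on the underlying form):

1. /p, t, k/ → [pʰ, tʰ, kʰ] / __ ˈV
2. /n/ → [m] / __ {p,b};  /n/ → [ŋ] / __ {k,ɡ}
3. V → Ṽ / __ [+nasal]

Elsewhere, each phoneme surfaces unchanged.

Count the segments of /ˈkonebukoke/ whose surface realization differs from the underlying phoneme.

2

Segments that undergo a rule: /k/ → [kʰ] (rule 1); /o/ → [õ] (rule 3).
All other segments surface unchanged.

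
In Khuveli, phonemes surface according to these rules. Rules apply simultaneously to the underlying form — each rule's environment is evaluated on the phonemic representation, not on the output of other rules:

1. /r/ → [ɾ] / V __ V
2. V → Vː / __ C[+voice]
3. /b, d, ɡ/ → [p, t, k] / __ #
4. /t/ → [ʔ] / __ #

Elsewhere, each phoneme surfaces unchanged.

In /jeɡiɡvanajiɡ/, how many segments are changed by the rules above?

6

Segments that undergo a rule: /e/ → [eː] (rule 2); /i/ → [iː] (rule 2); /a/ → [aː] (rule 2); /a/ → [aː] (rule 2); /i/ → [iː] (rule 2); /ɡ/ → [k] (rule 3).
All other segments surface unchanged.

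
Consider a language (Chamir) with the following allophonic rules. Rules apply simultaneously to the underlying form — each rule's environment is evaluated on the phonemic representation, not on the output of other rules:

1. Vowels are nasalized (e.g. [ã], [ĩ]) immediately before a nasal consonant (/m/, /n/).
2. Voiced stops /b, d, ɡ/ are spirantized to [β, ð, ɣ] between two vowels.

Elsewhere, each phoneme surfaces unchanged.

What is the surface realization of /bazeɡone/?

/b/ (word-initial) fails the environment for rule 2, so it stays [b].
/a/ (between /b/ and /z/): rule 1 targets it, but not before a nasal consonant → unchanged [a].
/e/ (between /z/ and /ɡ/): rule 1 targets it, but not before a nasal consonant → unchanged [e].
/ɡ/ — between /e/ and /o/, between two vowels — surfaces as [ɣ] (rule 2).
/o/ — between /ɡ/ and /n/, before a nasal consonant — surfaces as [õ] (rule 1).
/e/ (word-final): rule 1 targets it, but not before a nasal consonant → unchanged [e].

[bazeɣõne]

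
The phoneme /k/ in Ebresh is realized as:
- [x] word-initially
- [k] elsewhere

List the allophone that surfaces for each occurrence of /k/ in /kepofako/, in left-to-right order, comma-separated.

[x], [k]

Occurrence 1 (position 1): word-initially → [x].
Occurrence 2 (position 7): no conditioning environment matches → elsewhere allophone [k].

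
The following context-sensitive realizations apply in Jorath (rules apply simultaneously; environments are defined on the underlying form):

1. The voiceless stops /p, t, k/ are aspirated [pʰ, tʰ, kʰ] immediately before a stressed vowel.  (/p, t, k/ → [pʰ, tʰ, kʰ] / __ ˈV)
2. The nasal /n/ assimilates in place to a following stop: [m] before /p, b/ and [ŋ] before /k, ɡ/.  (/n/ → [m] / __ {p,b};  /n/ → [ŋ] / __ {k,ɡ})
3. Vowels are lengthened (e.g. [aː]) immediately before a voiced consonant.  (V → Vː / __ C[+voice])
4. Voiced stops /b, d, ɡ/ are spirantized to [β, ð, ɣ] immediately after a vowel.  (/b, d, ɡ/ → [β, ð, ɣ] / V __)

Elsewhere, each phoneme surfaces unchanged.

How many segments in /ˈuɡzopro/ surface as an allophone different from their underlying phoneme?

2

Segments that undergo a rule: /u/ → [uː] (rule 3); /ɡ/ → [ɣ] (rule 4).
All other segments surface unchanged.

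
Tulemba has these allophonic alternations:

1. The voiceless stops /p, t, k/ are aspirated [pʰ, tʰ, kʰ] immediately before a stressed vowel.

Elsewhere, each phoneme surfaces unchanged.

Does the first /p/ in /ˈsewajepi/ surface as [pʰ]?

No

/p/ — between /e/ and /i/; rule 1 does not apply here → [p].
The actual realization is [p], not [pʰ].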